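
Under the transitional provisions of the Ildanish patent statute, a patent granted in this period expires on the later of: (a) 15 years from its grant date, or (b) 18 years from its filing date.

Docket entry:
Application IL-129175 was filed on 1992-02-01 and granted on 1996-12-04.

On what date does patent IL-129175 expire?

December 4, 2011

(a) grant + 15 years → 4 December 2011.
(b) filing + 18 years → 1 February 2010.
Later of the two: 4 December 2011.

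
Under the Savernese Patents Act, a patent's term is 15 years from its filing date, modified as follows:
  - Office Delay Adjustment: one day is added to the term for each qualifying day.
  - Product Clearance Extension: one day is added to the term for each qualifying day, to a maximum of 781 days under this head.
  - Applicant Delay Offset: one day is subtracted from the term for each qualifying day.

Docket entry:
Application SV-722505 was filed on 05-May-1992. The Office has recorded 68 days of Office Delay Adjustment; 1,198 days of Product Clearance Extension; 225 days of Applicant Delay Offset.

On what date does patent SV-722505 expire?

Base term: filing date + 15 years → 5 May 2007.
Office Delay Adjustment: +68 days → 12 July 2007.
Product Clearance Extension: 1198 days claimed exceeds the 781-day cap, so +781 days → 31 August 2009.
Applicant Delay Offset: −225 days → 18 January 2009.

2009-01-18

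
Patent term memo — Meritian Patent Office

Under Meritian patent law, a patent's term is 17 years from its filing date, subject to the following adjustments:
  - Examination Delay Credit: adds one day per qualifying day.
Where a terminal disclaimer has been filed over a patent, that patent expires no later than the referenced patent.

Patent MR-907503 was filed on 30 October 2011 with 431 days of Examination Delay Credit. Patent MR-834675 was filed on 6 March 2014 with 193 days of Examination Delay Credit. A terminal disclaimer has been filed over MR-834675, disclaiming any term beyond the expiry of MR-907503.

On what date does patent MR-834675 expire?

Natural term of MR-834675:
  Base: filing + 17 years → 6 March 2031.
  Examination Delay Credit: +193 days → 15 September 2031.
Expiry of referenced patent MR-907503:
  Base: filing + 17 years → 30 October 2028.
  Examination Delay Credit: +431 days → 4 January 2030.
Terminal disclaimer: MR-834675 expires on the earlier of 15 September 2031 and 4 January 2030.

2030-01-04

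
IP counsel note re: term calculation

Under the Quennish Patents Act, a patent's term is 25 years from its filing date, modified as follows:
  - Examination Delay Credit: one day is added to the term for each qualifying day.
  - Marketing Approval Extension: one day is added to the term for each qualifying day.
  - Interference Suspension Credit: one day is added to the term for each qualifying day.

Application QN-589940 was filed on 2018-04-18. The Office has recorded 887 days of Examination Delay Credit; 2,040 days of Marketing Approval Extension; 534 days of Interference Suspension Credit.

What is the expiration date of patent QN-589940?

Base term: filing date + 25 years → 18 April 2043.
Examination Delay Credit: +887 days → 21 September 2045.
Marketing Approval Extension: +2040 days → 23 April 2051.
Interference Suspension Credit: +534 days → 8 October 2052.

October 8, 2052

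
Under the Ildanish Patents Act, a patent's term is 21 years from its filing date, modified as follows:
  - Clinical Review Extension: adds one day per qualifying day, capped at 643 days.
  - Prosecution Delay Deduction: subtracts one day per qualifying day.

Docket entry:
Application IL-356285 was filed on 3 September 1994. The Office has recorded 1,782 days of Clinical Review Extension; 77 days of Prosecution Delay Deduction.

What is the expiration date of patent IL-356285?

Base term: filing date + 21 years → 3 September 2015.
Clinical Review Extension: 1782 days claimed exceeds the 643-day cap, so +643 days → 7 June 2017.
Prosecution Delay Deduction: −77 days → 22 March 2017.

March 22, 2017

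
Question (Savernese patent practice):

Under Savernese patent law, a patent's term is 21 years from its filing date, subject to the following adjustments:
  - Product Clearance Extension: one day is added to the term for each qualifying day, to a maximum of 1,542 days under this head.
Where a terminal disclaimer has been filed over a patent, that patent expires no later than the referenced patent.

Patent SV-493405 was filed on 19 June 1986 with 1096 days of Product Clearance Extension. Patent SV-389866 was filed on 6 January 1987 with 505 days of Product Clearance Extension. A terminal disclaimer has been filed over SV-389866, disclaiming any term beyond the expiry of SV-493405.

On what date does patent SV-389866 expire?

2009-05-25

Natural term of SV-389866:
  Base: filing + 21 years → 6 January 2008.
  Product Clearance Extension: 505 days (within the 1542-day cap) → +505 days → 25 May 2009.
Expiry of referenced patent SV-493405:
  Base: filing + 21 years → 19 June 2007.
  Product Clearance Extension: 1096 days (within the 1542-day cap) → +1096 days → 19 June 2010.
Terminal disclaimer: SV-389866 expires on the earlier of 25 May 2009 and 19 June 2010.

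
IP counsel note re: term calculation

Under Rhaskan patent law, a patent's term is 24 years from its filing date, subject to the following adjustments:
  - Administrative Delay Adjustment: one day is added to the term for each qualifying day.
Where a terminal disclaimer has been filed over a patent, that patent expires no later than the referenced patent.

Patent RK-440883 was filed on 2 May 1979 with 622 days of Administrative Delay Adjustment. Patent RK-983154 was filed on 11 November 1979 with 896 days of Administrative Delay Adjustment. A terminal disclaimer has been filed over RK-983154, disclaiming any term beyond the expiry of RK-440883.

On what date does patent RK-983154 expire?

Natural term of RK-983154:
  Base: filing + 24 years → 11 November 2003.
  Administrative Delay Adjustment: +896 days → 25 April 2006.
Expiry of referenced patent RK-440883:
  Base: filing + 24 years → 2 May 2003.
  Administrative Delay Adjustment: +622 days → 13 January 2005.
Terminal disclaimer: RK-983154 expires on the earlier of 25 April 2006 and 13 January 2005.

2005-01-13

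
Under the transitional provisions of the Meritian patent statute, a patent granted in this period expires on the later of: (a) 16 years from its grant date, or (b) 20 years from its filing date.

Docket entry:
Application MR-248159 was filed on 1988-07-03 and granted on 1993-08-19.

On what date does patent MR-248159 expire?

2009-08-19

(a) grant + 16 years → 19 August 2009.
(b) filing + 20 years → 3 July 2008.
Later of the two: 19 August 2009.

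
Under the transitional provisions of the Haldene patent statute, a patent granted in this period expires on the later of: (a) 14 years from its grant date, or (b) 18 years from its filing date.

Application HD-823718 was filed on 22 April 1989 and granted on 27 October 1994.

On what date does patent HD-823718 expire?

(a) grant + 14 years → 27 October 2008.
(b) filing + 18 years → 22 April 2007.
Later of the two: 27 October 2008.

2008-10-27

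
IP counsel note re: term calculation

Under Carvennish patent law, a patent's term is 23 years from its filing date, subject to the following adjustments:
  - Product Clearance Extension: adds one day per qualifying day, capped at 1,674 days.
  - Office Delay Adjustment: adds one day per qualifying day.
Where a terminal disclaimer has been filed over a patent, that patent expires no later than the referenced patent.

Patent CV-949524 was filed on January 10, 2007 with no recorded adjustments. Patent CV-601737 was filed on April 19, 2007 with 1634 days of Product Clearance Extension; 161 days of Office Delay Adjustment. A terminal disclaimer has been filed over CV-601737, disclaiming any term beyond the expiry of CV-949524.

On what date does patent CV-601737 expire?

2030-01-10

Natural term of CV-601737:
  Base: filing + 23 years → 19 April 2030.
  Product Clearance Extension: 1634 days (within the 1674-day cap) → +1634 days → 9 October 2034.
  Office Delay Adjustment: +161 days → 19 March 2035.
Expiry of referenced patent CV-949524:
  Base: filing + 23 years → 10 January 2030.
Terminal disclaimer: CV-601737 expires on the earlier of 19 March 2035 and 10 January 2030.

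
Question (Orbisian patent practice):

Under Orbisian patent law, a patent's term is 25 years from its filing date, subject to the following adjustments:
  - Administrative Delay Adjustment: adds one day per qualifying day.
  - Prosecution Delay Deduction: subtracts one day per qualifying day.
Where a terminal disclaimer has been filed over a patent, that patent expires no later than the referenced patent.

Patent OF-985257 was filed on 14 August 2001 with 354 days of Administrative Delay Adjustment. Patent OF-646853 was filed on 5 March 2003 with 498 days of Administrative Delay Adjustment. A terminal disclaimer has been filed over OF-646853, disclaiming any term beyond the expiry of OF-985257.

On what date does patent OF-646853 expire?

Natural term of OF-646853:
  Base: filing + 25 years → 5 March 2028.
  Administrative Delay Adjustment: +498 days → 16 July 2029.
Expiry of referenced patent OF-985257:
  Base: filing + 25 years → 14 August 2026.
  Administrative Delay Adjustment: +354 days → 3 August 2027.
Terminal disclaimer: OF-646853 expires on the earlier of 16 July 2029 and 3 August 2027.

2027-08-03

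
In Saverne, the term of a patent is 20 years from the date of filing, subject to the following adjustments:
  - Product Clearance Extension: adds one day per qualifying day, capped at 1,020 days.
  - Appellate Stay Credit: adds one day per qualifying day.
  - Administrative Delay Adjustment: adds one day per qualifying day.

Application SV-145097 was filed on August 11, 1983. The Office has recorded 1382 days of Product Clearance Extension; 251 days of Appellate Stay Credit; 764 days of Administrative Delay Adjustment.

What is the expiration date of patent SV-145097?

March 7, 2009

Base term: filing date + 20 years → 11 August 2003.
Product Clearance Extension: 1382 days claimed exceeds the 1020-day cap, so +1020 days → 27 May 2006.
Appellate Stay Credit: +251 days → 2 February 2007.
Administrative Delay Adjustment: +764 days → 7 March 2009.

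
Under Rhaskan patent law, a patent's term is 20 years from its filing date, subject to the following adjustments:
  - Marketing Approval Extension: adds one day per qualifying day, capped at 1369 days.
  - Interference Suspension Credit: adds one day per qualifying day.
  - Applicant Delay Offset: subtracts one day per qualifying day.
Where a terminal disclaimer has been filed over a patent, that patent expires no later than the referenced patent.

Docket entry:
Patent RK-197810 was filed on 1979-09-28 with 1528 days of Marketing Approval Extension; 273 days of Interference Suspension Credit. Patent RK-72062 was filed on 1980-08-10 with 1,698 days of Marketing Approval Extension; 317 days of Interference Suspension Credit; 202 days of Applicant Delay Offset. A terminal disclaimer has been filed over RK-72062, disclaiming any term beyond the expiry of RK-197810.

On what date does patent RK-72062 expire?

Natural term of RK-72062:
  Base: filing + 20 years → 10 August 2000.
  Marketing Approval Extension: 1698 days claimed exceeds the 1369-day cap, so +1369 days → 10 May 2004.
  Interference Suspension Credit: +317 days → 23 March 2005.
  Applicant Delay Offset: −202 days → 2 September 2004.
Expiry of referenced patent RK-197810:
  Base: filing + 20 years → 28 September 1999.
  Marketing Approval Extension: 1528 days claimed exceeds the 1369-day cap, so +1369 days → 28 June 2003.
  Interference Suspension Credit: +273 days → 27 March 2004.
Terminal disclaimer: RK-72062 expires on the earlier of 2 September 2004 and 27 March 2004.

March 27, 2004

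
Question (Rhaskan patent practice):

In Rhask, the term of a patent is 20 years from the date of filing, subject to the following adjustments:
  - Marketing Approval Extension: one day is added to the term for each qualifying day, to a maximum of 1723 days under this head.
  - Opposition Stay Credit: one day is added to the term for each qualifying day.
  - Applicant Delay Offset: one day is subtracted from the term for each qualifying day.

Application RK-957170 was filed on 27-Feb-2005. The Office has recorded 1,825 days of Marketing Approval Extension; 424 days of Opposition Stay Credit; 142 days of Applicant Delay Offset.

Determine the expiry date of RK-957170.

August 25, 2030

Base term: filing date + 20 years → 27 February 2025.
Marketing Approval Extension: 1825 days claimed exceeds the 1723-day cap, so +1723 days → 16 November 2029.
Opposition Stay Credit: +424 days → 14 January 2031.
Applicant Delay Offset: −142 days → 25 August 2030.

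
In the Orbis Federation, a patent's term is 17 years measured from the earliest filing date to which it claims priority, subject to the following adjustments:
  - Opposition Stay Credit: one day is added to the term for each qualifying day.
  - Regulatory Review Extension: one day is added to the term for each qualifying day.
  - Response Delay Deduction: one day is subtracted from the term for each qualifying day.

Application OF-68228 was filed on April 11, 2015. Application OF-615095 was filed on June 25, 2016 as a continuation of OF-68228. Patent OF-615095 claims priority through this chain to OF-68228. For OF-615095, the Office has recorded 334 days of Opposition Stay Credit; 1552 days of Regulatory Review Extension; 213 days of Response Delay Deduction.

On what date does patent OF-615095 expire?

November 9, 2036

Earliest priority filing: 11 April 2015.
Base term: 11 April 2015 + 17 years → 11 April 2032.
Opposition Stay Credit: +334 days → 11 March 2033.
Regulatory Review Extension: +1552 days → 10 June 2037.
Response Delay Deduction: −213 days → 9 November 2036.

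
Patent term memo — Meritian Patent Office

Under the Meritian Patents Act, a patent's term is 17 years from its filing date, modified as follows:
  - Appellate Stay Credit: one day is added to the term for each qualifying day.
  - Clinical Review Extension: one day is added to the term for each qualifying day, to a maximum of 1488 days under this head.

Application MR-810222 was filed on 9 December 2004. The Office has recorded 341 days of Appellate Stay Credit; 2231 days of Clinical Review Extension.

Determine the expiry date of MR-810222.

Base term: filing date + 17 years → 9 December 2021.
Appellate Stay Credit: +341 days → 15 November 2022.
Clinical Review Extension: 2231 days claimed exceeds the 1488-day cap, so +1488 days → 12 December 2026.

2026-12-12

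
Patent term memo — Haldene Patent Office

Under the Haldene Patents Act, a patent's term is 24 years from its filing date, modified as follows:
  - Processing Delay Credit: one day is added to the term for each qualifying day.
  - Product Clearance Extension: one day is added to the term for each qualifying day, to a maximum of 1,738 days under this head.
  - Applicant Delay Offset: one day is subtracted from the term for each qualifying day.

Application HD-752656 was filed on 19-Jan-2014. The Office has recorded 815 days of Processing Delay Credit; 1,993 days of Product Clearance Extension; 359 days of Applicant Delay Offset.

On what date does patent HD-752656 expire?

Base term: filing date + 24 years → 19 January 2038.
Processing Delay Credit: +815 days → 13 April 2040.
Product Clearance Extension: 1993 days claimed exceeds the 1738-day cap, so +1738 days → 15 January 2045.
Applicant Delay Offset: −359 days → 22 January 2044.

January 22, 2044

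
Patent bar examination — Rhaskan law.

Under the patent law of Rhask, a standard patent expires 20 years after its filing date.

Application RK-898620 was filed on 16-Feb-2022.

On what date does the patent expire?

February 16, 2042

Filing date + 20 years → 16 February 2042.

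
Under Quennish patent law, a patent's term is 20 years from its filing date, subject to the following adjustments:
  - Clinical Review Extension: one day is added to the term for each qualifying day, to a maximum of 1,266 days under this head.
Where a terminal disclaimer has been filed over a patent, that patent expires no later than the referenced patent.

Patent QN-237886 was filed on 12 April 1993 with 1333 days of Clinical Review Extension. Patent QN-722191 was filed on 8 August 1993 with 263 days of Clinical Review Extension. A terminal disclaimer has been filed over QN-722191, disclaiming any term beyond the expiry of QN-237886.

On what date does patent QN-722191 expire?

Natural term of QN-722191:
  Base: filing + 20 years → 8 August 2013.
  Clinical Review Extension: 263 days (within the 1266-day cap) → +263 days → 28 April 2014.
Expiry of referenced patent QN-237886:
  Base: filing + 20 years → 12 April 2013.
  Clinical Review Extension: 1333 days claimed exceeds the 1266-day cap, so +1266 days → 29 September 2016.
Terminal disclaimer: QN-722191 expires on the earlier of 28 April 2014 and 29 September 2016.

2014-04-28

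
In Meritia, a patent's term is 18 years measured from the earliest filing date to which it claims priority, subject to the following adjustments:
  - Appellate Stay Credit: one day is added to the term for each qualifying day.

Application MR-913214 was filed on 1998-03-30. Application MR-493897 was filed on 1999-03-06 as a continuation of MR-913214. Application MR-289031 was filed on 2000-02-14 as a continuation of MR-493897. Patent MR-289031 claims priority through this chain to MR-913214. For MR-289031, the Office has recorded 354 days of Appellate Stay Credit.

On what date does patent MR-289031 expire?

Earliest priority filing: 30 March 1998.
Base term: 30 March 1998 + 18 years → 30 March 2016.
Appellate Stay Credit: +354 days → 19 March 2017.

March 19, 2017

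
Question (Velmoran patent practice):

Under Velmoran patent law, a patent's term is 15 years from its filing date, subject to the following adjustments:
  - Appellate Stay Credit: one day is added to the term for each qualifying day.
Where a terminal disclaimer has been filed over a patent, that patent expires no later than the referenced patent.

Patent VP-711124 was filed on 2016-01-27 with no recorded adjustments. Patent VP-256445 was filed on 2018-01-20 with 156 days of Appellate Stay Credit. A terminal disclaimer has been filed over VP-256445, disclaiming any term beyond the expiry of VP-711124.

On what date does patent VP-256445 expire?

Natural term of VP-256445:
  Base: filing + 15 years → 20 January 2033.
  Appellate Stay Credit: +156 days → 25 June 2033.
Expiry of referenced patent VP-711124:
  Base: filing + 15 years → 27 January 2031.
Terminal disclaimer: VP-256445 expires on the earlier of 25 June 2033 and 27 January 2031.

2031-01-27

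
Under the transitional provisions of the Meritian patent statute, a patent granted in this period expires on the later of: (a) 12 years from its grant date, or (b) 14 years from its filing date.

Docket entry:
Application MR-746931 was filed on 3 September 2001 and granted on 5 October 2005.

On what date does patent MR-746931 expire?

(a) grant + 12 years → 5 October 2017.
(b) filing + 14 years → 3 September 2015.
Later of the two: 5 October 2017.

October 5, 2017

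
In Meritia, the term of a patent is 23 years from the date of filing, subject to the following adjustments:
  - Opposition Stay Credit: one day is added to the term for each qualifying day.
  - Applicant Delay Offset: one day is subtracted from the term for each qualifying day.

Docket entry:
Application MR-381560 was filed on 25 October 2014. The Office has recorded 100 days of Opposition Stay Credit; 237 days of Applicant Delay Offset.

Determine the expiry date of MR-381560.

Base term: filing date + 23 years → 25 October 2037.
Opposition Stay Credit: +100 days → 2 February 2038.
Applicant Delay Offset: −237 days → 10 June 2037.

2037-06-10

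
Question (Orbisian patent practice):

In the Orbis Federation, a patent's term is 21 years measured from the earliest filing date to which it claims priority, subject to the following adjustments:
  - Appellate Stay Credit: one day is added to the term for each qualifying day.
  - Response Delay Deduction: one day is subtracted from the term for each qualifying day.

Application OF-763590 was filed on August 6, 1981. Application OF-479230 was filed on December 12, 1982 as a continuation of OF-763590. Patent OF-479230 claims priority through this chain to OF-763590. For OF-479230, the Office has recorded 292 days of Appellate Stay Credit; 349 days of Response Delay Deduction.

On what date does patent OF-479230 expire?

Earliest priority filing: 6 August 1981.
Base term: 6 August 1981 + 21 years → 6 August 2002.
Appellate Stay Credit: +292 days → 25 May 2003.
Response Delay Deduction: −349 days → 10 June 2002.

June 10, 2002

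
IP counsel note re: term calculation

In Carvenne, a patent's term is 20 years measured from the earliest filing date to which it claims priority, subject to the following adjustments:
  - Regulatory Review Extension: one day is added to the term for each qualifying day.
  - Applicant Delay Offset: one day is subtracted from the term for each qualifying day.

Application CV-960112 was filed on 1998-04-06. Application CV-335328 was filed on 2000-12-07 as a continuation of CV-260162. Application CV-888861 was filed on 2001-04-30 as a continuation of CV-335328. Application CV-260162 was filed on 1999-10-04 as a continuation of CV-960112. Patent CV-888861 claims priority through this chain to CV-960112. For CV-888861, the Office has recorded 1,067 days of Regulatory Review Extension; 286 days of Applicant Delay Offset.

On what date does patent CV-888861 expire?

May 26, 2020

Earliest priority filing: 6 April 1998.
Base term: 6 April 1998 + 20 years → 6 April 2018.
Regulatory Review Extension: +1067 days → 8 March 2021.
Applicant Delay Offset: −286 days → 26 May 2020.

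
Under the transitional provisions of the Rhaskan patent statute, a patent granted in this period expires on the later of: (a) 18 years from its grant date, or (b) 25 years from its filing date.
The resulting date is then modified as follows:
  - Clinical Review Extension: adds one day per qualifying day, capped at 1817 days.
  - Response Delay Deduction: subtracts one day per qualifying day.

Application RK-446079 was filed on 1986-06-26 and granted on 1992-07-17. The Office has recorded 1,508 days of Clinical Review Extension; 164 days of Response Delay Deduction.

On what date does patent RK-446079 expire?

(a) grant + 18 years → 17 July 2010.
(b) filing + 25 years → 26 June 2011.
Later of the two: 26 June 2011.
Clinical Review Extension: 1508 days (within the 1817-day cap) → +1508 days → 12 August 2015.
Response Delay Deduction: −164 days → 1 March 2015.

2015-03-01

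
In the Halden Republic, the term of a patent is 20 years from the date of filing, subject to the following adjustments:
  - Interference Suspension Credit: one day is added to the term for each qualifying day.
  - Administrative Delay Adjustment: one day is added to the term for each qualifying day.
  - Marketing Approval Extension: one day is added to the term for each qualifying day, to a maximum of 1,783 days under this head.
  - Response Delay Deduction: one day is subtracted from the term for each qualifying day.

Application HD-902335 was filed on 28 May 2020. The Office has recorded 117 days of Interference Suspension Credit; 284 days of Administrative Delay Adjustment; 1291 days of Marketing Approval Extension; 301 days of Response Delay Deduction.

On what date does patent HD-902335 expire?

March 19, 2044

Base term: filing date + 20 years → 28 May 2040.
Interference Suspension Credit: +117 days → 22 September 2040.
Administrative Delay Adjustment: +284 days → 3 July 2041.
Marketing Approval Extension: 1291 days (within the 1783-day cap) → +1291 days → 14 January 2045.
Response Delay Deduction: −301 days → 19 March 2044.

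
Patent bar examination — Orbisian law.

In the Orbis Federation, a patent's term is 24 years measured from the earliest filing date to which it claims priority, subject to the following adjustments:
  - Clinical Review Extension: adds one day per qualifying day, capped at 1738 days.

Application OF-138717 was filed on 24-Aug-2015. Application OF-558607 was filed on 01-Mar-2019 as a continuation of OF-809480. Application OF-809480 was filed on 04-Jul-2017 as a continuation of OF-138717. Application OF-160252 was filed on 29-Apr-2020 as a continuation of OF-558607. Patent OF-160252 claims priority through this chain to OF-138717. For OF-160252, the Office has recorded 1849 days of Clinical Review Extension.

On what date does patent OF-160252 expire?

2044-05-27

Earliest priority filing: 24 August 2015.
Base term: 24 August 2015 + 24 years → 24 August 2039.
Clinical Review Extension: 1849 days claimed exceeds the 1738-day cap, so +1738 days → 27 May 2044.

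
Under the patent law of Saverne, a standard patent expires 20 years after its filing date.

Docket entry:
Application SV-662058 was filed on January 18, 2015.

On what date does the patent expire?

January 18, 2035

Filing date + 20 years → 18 January 2035.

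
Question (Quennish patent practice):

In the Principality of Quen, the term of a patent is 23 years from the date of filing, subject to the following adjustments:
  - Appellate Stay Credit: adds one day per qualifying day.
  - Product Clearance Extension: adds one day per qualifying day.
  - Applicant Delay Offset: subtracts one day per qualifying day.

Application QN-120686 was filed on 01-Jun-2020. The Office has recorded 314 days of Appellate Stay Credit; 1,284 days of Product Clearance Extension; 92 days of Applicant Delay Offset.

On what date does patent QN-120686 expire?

Base term: filing date + 23 years → 1 June 2043.
Appellate Stay Credit: +314 days → 10 April 2044.
Product Clearance Extension: +1284 days → 16 October 2047.
Applicant Delay Offset: −92 days → 16 July 2047.

2047-07-16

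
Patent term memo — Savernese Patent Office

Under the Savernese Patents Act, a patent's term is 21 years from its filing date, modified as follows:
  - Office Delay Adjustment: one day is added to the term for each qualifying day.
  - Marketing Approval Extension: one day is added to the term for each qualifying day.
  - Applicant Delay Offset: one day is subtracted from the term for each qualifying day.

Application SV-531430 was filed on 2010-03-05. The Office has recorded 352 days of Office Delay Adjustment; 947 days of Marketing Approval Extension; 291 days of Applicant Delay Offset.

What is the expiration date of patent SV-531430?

2033-12-07

Base term: filing date + 21 years → 5 March 2031.
Office Delay Adjustment: +352 days → 20 February 2032.
Marketing Approval Extension: +947 days → 24 September 2034.
Applicant Delay Offset: −291 days → 7 December 2033.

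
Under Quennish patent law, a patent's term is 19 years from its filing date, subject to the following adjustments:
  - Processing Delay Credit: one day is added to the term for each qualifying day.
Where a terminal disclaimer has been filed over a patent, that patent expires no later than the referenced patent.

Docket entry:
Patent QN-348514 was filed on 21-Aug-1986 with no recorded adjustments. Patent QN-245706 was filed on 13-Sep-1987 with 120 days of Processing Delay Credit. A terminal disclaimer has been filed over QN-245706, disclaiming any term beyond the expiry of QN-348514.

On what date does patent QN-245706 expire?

Natural term of QN-245706:
  Base: filing + 19 years → 13 September 2006.
  Processing Delay Credit: +120 days → 11 January 2007.
Expiry of referenced patent QN-348514:
  Base: filing + 19 years → 21 August 2005.
Terminal disclaimer: QN-245706 expires on the earlier of 11 January 2007 and 21 August 2005.

2005-08-21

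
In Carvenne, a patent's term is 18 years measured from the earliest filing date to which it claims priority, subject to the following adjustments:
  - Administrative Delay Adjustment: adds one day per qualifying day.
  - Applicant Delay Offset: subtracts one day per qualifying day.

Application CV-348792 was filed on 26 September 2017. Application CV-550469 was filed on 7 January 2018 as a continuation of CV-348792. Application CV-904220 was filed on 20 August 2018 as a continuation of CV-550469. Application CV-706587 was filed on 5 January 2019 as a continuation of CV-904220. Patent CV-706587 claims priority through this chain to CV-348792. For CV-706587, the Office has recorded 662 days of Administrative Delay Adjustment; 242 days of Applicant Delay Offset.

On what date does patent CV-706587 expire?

2036-11-19

Earliest priority filing: 26 September 2017.
Base term: 26 September 2017 + 18 years → 26 September 2035.
Administrative Delay Adjustment: +662 days → 19 July 2037.
Applicant Delay Offset: −242 days → 19 November 2036.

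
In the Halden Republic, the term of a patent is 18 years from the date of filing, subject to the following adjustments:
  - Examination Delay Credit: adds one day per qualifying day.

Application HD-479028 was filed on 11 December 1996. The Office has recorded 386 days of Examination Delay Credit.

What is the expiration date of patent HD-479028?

January 1, 2016

Base term: filing date + 18 years → 11 December 2014.
Examination Delay Credit: +386 days → 1 January 2016.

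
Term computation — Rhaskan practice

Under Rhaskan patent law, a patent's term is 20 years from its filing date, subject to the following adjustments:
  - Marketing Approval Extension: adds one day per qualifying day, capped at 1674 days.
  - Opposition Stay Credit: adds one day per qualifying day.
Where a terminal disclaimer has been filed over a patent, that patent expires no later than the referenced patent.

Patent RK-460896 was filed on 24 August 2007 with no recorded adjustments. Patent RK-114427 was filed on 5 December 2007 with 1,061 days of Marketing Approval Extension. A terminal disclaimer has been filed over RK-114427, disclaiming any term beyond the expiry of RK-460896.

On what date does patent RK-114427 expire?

2027-08-24

Natural term of RK-114427:
  Base: filing + 20 years → 5 December 2027.
  Marketing Approval Extension: 1061 days (within the 1674-day cap) → +1061 days → 31 October 2030.
Expiry of referenced patent RK-460896:
  Base: filing + 20 years → 24 August 2027.
Terminal disclaimer: RK-114427 expires on the earlier of 31 October 2030 and 24 August 2027.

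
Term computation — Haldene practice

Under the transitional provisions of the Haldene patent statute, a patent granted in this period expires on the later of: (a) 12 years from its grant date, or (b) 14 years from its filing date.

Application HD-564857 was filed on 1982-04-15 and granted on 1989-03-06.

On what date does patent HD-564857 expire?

March 6, 2001

(a) grant + 12 years → 6 March 2001.
(b) filing + 14 years → 15 April 1996.
Later of the two: 6 March 2001.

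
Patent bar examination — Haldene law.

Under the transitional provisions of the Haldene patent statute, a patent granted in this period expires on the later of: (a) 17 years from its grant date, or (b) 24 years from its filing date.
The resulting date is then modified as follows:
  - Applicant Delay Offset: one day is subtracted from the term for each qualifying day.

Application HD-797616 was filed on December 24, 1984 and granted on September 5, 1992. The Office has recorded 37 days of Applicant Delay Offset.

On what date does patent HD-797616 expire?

2009-07-30

(a) grant + 17 years → 5 September 2009.
(b) filing + 24 years → 24 December 2008.
Later of the two: 5 September 2009.
Applicant Delay Offset: −37 days → 30 July 2009.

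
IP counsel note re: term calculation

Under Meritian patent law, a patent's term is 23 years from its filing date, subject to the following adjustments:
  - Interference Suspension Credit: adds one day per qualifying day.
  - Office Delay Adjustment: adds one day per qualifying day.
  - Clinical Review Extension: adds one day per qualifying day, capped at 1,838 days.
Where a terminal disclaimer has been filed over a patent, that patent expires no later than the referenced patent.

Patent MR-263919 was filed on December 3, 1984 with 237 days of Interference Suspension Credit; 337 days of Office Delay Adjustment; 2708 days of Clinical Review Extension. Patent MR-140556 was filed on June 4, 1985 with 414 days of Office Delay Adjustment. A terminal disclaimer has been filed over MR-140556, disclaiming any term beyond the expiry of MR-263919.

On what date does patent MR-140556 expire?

2009-07-23

Natural term of MR-140556:
  Base: filing + 23 years → 4 June 2008.
  Office Delay Adjustment: +414 days → 23 July 2009.
Expiry of referenced patent MR-263919:
  Base: filing + 23 years → 3 December 2007.
  Interference Suspension Credit: +237 days → 27 July 2008.
  Office Delay Adjustment: +337 days → 29 June 2009.
  Clinical Review Extension: 2708 days claimed exceeds the 1838-day cap, so +1838 days → 11 July 2014.
Terminal disclaimer: MR-140556 expires on the earlier of 23 July 2009 and 11 July 2014.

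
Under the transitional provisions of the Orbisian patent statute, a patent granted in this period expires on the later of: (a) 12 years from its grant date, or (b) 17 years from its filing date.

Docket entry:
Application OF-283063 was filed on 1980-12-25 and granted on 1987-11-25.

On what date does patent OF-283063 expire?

(a) grant + 12 years → 25 November 1999.
(b) filing + 17 years → 25 December 1997.
Later of the two: 25 November 1999.

1999-11-25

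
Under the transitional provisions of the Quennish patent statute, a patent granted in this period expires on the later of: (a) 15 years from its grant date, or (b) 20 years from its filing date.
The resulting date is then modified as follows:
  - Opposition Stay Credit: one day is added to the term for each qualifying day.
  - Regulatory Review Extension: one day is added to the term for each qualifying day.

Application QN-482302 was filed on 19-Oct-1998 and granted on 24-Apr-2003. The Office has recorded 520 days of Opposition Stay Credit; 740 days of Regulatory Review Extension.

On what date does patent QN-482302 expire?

(a) grant + 15 years → 24 April 2018.
(b) filing + 20 years → 19 October 2018.
Later of the two: 19 October 2018.
Opposition Stay Credit: +520 days → 22 March 2020.
Regulatory Review Extension: +740 days → 1 April 2022.

2022-04-01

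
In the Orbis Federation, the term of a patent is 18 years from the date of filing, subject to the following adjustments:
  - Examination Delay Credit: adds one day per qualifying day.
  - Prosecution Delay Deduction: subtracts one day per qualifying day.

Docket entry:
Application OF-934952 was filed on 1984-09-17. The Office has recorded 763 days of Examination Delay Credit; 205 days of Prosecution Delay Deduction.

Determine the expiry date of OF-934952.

Base term: filing date + 18 years → 17 September 2002.
Examination Delay Credit: +763 days → 19 October 2004.
Prosecution Delay Deduction: −205 days → 28 March 2004.

2004-03-28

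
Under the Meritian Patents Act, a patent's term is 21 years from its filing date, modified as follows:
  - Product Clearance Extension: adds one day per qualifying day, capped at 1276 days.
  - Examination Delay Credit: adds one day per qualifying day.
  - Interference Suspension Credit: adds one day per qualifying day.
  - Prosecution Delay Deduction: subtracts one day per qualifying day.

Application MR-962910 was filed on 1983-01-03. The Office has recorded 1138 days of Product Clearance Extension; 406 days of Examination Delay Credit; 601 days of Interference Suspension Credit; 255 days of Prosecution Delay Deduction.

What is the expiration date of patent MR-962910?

2009-03-07

Base term: filing date + 21 years → 3 January 2004.
Product Clearance Extension: 1138 days (within the 1276-day cap) → +1138 days → 14 February 2007.
Examination Delay Credit: +406 days → 26 March 2008.
Interference Suspension Credit: +601 days → 17 November 2009.
Prosecution Delay Deduction: −255 days → 7 March 2009.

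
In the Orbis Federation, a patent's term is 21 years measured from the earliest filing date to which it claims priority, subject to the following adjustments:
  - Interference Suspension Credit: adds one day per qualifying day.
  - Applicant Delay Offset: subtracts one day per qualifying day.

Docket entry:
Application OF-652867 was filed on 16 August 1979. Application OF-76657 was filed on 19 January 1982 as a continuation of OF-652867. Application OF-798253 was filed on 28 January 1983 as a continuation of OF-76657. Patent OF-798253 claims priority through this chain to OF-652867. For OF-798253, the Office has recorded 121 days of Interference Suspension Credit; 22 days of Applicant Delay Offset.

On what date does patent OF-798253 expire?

November 23, 2000

Earliest priority filing: 16 August 1979.
Base term: 16 August 1979 + 21 years → 16 August 2000.
Interference Suspension Credit: +121 days → 15 December 2000.
Applicant Delay Offset: −22 days → 23 November 2000.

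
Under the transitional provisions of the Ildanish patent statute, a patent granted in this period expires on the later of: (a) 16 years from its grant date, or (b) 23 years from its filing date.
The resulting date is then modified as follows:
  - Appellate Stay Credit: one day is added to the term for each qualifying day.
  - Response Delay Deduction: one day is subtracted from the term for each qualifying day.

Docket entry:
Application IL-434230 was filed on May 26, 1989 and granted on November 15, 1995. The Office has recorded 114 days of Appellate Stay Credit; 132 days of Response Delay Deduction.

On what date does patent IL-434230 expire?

(a) grant + 16 years → 15 November 2011.
(b) filing + 23 years → 26 May 2012.
Later of the two: 26 May 2012.
Appellate Stay Credit: +114 days → 17 September 2012.
Response Delay Deduction: −132 days → 8 May 2012.

2012-05-08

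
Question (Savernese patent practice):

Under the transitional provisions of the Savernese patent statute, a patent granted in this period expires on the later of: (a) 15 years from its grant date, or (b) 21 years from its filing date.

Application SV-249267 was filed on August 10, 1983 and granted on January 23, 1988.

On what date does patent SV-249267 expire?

2004-08-10

(a) grant + 15 years → 23 January 2003.
(b) filing + 21 years → 10 August 2004.
Later of the two: 10 August 2004.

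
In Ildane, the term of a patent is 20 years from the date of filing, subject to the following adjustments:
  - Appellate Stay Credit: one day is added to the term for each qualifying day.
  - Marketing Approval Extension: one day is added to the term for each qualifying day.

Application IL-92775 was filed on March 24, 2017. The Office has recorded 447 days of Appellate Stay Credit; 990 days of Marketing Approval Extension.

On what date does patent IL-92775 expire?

February 28, 2041

Base term: filing date + 20 years → 24 March 2037.
Appellate Stay Credit: +447 days → 14 June 2038.
Marketing Approval Extension: +990 days → 28 February 2041.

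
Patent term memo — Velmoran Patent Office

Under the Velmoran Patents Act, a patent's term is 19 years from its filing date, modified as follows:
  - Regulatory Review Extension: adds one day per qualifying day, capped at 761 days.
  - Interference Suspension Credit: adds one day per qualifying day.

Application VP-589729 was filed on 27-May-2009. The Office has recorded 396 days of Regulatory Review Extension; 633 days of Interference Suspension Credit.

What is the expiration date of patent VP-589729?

Base term: filing date + 19 years → 27 May 2028.
Regulatory Review Extension: 396 days (within the 761-day cap) → +396 days → 27 June 2029.
Interference Suspension Credit: +633 days → 22 March 2031.

March 22, 2031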